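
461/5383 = 461/5383   =  0.09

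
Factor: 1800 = 2^3*3^2*5^2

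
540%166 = 42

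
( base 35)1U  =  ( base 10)65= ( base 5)230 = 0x41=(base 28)29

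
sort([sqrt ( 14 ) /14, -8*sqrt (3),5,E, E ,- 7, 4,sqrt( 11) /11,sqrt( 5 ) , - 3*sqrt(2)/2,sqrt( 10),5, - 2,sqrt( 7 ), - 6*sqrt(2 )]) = [ - 8* sqrt( 3 ),- 6*sqrt( 2 ), - 7,-3*sqrt( 2)/2, - 2,sqrt(14 ) /14,  sqrt(11) /11,sqrt( 5 ),sqrt( 7) , E, E,sqrt( 10),4, 5,5] 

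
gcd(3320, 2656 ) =664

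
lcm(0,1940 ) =0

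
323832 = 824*393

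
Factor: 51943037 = 47^1 * 1105171^1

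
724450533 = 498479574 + 225970959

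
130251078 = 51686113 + 78564965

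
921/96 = 9+19/32 = 9.59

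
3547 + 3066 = 6613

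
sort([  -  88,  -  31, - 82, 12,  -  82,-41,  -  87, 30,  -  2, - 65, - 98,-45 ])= [ - 98, - 88, - 87, - 82,-82, - 65,-45,  -  41, - 31,  -  2, 12 , 30] 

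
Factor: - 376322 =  - 2^1*83^1 * 2267^1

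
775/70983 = 775/70983 = 0.01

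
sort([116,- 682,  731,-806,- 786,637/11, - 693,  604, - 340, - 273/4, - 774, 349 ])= [ - 806,  -  786,- 774, - 693,-682,  -  340, - 273/4,637/11,116,  349, 604,731] 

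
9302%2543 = 1673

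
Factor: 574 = 2^1*7^1 * 41^1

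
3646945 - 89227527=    - 85580582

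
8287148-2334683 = 5952465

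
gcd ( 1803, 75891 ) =3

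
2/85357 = 2/85357=0.00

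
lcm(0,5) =0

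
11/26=11/26 = 0.42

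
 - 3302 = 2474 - 5776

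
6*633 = 3798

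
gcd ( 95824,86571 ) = 1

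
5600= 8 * 700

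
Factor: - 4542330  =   - 2^1* 3^1*5^1*13^1 * 19^1*613^1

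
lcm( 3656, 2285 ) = 18280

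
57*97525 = 5558925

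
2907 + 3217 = 6124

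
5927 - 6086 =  - 159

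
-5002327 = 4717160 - 9719487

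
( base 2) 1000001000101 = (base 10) 4165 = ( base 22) 8d7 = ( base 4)1001011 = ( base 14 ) 1737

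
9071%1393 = 713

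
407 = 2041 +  - 1634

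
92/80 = 23/20=1.15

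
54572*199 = 10859828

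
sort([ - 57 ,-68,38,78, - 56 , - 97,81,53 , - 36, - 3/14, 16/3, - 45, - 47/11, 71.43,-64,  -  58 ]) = [ - 97,-68, - 64, - 58, - 57, - 56,  -  45, - 36, - 47/11, - 3/14,16/3,38, 53,71.43,78 , 81 ] 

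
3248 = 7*464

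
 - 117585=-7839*15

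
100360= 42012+58348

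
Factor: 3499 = 3499^1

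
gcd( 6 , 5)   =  1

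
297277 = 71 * 4187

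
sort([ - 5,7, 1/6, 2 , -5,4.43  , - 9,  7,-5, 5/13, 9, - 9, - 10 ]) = [ - 10,-9,  -  9,  -  5, - 5, - 5 , 1/6,5/13, 2, 4.43, 7,  7, 9 ] 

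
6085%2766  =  553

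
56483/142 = 56483/142=397.77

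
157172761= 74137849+83034912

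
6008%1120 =408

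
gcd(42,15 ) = 3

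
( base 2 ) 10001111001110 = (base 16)23ce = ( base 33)8dp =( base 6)110234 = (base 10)9166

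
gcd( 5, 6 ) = 1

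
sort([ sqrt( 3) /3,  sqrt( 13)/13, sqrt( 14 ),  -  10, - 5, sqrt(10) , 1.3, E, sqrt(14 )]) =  [ - 10, - 5, sqrt(  13) /13, sqrt (3) /3, 1.3, E, sqrt( 10) , sqrt(14),  sqrt( 14)]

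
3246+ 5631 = 8877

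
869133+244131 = 1113264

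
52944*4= 211776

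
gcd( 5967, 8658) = 117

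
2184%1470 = 714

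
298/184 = 149/92 = 1.62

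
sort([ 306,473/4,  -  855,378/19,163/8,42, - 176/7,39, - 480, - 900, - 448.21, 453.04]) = [ - 900,-855, - 480 , - 448.21 , - 176/7,378/19,163/8,39,42,473/4, 306,453.04]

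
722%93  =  71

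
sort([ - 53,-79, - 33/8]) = [ - 79,-53 , - 33/8 ]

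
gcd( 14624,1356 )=4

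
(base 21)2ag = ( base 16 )454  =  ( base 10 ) 1108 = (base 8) 2124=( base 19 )316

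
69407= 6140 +63267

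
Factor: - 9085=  - 5^1*23^1 * 79^1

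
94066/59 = 94066/59 =1594.34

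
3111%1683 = 1428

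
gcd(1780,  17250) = 10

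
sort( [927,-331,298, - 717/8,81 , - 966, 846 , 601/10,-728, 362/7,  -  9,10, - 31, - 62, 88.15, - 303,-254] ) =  [ -966, - 728 , - 331,- 303,-254, - 717/8, - 62,-31, - 9,10, 362/7,601/10,  81,88.15,298, 846, 927]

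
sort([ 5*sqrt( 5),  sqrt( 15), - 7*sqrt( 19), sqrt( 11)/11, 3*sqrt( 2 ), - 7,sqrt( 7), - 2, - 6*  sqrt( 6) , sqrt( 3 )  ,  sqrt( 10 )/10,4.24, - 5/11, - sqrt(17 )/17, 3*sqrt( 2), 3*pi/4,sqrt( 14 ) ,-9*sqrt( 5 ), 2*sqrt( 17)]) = [ - 7 * sqrt( 19 ), - 9*sqrt( 5 ), - 6*sqrt( 6), - 7,-2, - 5/11, - sqrt( 17)/17,sqrt( 11 ) /11, sqrt( 10 ) /10,  sqrt( 3 ) , 3*pi/4,sqrt(7 ),sqrt ( 14), sqrt( 15 ) , 4.24,3* sqrt(2 ),3*sqrt( 2) , 2*sqrt( 17 ),  5 *sqrt ( 5 ) ]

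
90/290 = 9/29 = 0.31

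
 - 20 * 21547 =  - 430940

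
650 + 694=1344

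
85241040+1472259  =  86713299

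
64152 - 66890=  - 2738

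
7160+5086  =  12246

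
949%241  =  226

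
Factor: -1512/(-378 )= 2^2= 4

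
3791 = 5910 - 2119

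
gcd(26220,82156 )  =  1748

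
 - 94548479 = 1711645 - 96260124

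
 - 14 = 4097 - 4111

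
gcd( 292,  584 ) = 292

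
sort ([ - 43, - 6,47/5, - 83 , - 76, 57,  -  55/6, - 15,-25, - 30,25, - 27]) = [  -  83,  -  76 , - 43,-30, - 27,-25, - 15, - 55/6,-6, 47/5, 25,57]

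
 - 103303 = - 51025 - 52278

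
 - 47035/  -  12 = 3919 + 7/12 = 3919.58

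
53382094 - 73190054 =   -  19807960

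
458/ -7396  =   - 229/3698 =- 0.06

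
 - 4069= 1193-5262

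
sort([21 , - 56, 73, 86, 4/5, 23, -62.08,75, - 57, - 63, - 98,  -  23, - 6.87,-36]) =[ - 98, -63 ,-62.08, - 57,-56, - 36, -23 , - 6.87, 4/5,21, 23, 73, 75, 86] 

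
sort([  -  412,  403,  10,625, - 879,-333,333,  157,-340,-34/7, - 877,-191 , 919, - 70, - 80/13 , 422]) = [ - 879, - 877,-412, - 340,  -  333,  -  191, - 70, -80/13,-34/7,10,157,333, 403, 422,625,919]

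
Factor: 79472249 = 79472249^1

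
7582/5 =1516+2/5 = 1516.40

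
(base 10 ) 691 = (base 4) 22303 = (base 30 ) N1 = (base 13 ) 412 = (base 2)1010110011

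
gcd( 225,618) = 3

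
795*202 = 160590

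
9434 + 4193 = 13627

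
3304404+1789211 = 5093615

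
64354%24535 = 15284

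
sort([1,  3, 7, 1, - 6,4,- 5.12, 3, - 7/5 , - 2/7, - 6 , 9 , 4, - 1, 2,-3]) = [ - 6, - 6, - 5.12, - 3, - 7/5 , - 1, - 2/7,  1,1,2,3,3, 4, 4,  7,  9 ] 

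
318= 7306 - 6988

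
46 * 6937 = 319102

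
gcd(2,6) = 2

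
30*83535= 2506050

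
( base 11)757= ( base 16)38D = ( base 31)TA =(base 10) 909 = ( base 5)12114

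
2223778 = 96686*23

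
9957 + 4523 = 14480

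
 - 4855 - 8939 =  - 13794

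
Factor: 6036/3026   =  3018/1513= 2^1*3^1*17^(-1)* 89^( - 1)*503^1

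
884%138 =56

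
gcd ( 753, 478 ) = 1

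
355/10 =35 + 1/2 = 35.50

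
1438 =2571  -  1133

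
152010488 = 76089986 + 75920502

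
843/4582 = 843/4582=0.18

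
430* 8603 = 3699290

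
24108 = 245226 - 221118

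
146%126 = 20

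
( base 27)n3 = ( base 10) 624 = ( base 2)1001110000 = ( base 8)1160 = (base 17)22C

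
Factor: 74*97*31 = 2^1*31^1*37^1*97^1 = 222518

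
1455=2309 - 854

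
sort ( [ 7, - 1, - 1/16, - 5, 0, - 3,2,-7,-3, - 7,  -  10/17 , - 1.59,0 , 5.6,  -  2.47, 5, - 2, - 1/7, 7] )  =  [ - 7 , - 7, - 5,  -  3, - 3  , - 2.47,-2, - 1.59, - 1,-10/17,- 1/7, - 1/16,0,0,2,5,5.6,7, 7]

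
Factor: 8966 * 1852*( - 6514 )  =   - 108165178448 = - 2^4*463^1*3257^1*4483^1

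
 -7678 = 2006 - 9684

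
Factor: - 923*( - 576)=531648=2^6*3^2 *13^1*71^1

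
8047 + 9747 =17794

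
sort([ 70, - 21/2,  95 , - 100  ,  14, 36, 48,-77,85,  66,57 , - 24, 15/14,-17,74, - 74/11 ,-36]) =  [- 100, - 77,-36 ,-24, - 17, - 21/2,-74/11, 15/14,14,36,48, 57,66,  70,  74,85,95]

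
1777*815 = 1448255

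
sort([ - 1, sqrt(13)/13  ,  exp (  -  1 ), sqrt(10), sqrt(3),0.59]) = [ - 1,sqrt(13) /13, exp( - 1) , 0.59, sqrt(3 ), sqrt( 10 ) ]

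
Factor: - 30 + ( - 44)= -2^1*37^1 = - 74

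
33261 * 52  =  1729572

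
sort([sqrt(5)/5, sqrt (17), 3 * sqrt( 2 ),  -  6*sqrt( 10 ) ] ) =[  -  6*sqrt(10), sqrt(5) /5,sqrt( 17 ),3 * sqrt( 2)]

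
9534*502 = 4786068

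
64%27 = 10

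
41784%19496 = 2792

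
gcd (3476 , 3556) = 4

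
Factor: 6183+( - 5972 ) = 211^1 = 211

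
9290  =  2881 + 6409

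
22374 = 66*339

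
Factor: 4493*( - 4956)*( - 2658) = 2^3*3^2*7^1*59^1*443^1*4493^1 = 59186504664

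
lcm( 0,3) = 0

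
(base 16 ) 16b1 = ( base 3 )21222011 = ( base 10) 5809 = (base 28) 7bd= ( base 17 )131C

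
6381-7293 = - 912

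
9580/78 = 122+ 32/39=122.82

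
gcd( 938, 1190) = 14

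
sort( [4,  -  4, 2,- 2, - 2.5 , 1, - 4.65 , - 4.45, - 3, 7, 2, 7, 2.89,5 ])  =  [- 4.65, -4.45 ,-4, - 3, - 2.5, -2, 1,  2,2,2.89,4, 5,7, 7 ]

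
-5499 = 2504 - 8003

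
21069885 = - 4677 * (-4505 ) 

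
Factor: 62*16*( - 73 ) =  - 2^5*31^1*73^1 = -72416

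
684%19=0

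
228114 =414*551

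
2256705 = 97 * 23265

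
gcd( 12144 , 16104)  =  264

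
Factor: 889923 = 3^1 * 29^1*53^1*193^1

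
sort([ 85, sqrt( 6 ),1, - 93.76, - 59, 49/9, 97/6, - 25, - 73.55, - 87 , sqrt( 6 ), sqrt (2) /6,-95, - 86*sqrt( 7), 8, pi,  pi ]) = [ - 86 * sqrt( 7), - 95, - 93.76, - 87,-73.55, - 59, - 25 , sqrt ( 2 ) /6,1,sqrt( 6 ),sqrt ( 6) , pi, pi,49/9 , 8, 97/6,85]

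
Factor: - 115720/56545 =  - 88/43 = - 2^3 * 11^1 * 43^( - 1)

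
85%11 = 8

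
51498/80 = 25749/40 = 643.73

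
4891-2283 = 2608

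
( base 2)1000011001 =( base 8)1031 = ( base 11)449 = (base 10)537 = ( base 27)JO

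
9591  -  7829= 1762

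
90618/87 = 1041  +  17/29  =  1041.59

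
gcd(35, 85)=5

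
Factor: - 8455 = - 5^1*19^1 * 89^1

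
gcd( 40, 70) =10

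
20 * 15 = 300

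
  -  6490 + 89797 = 83307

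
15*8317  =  124755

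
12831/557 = 23 + 20/557=23.04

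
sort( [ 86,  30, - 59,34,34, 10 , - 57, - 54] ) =[ - 59,  -  57, - 54,10, 30,  34, 34,86]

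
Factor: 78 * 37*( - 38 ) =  - 109668 = - 2^2 * 3^1*  13^1*19^1 * 37^1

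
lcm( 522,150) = 13050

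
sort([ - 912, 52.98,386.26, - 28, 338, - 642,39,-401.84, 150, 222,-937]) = [ - 937, - 912 , - 642, - 401.84,-28,39,  52.98, 150,222,  338, 386.26]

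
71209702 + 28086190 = 99295892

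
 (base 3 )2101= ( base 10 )64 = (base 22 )2K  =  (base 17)3d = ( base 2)1000000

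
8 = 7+1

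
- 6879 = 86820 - 93699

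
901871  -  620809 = 281062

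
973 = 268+705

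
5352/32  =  669/4  =  167.25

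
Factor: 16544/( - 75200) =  - 11/50  =  - 2^ ( - 1) * 5^( - 2)*11^1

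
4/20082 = 2/10041 = 0.00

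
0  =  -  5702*0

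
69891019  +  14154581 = 84045600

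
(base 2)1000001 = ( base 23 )2j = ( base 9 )72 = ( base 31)23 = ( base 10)65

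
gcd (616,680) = 8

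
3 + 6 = 9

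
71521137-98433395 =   -  26912258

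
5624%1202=816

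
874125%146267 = 142790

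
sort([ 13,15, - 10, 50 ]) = [ - 10, 13,15,50 ]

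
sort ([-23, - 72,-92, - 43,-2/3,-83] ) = [ -92, - 83, - 72,  -  43, - 23, - 2/3 ]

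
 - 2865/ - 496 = 2865/496 = 5.78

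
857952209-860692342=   -  2740133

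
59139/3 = 19713 = 19713.00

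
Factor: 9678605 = 5^1*29^1*66749^1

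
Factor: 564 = 2^2*3^1*47^1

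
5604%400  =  4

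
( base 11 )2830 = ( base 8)7117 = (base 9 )5020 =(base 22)7CB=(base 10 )3663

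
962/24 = 481/12 = 40.08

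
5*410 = 2050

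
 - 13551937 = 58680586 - 72232523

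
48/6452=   12/1613= 0.01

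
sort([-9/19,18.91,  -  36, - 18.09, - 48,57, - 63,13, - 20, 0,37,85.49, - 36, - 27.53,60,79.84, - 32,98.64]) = [- 63,- 48, -36, - 36, - 32 , - 27.53,-20, - 18.09, - 9/19,0, 13,  18.91,37,57, 60,79.84, 85.49,  98.64]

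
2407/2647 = 2407/2647 =0.91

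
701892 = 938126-236234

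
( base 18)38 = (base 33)1t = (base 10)62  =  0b111110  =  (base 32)1u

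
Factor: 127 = 127^1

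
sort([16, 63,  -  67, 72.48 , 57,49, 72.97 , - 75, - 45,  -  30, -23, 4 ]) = [ - 75, - 67, - 45,  -  30, - 23,4, 16,49,57,63, 72.48, 72.97] 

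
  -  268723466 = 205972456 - 474695922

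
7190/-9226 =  - 1 + 1018/4613 =- 0.78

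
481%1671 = 481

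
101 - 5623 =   -  5522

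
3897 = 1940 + 1957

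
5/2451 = 5/2451 = 0.00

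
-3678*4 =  - 14712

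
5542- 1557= 3985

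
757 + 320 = 1077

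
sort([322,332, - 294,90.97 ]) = [ - 294,  90.97, 322,332 ] 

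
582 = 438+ 144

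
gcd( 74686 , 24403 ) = 1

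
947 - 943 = 4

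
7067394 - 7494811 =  - 427417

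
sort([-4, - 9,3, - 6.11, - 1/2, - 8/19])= [ - 9, - 6.11,-4, - 1/2 , - 8/19, 3]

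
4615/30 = 923/6 = 153.83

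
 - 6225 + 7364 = 1139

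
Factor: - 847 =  - 7^1*11^2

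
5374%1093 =1002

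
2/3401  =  2/3401   =  0.00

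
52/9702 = 26/4851 = 0.01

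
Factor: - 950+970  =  20 = 2^2*5^1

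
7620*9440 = 71932800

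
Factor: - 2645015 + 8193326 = 5548311 = 3^3*205493^1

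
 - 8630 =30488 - 39118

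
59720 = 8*7465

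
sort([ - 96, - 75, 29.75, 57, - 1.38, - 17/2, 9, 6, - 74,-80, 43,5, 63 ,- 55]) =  [  -  96  ,-80,-75, - 74,-55, - 17/2, - 1.38, 5, 6,9, 29.75, 43, 57, 63 ] 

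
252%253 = 252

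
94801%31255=1036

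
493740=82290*6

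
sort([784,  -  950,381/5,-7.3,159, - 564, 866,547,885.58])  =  [- 950, -564, - 7.3, 381/5,159, 547,  784,866,  885.58 ] 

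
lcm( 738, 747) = 61254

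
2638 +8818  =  11456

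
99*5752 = 569448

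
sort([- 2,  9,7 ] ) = [- 2 , 7, 9 ] 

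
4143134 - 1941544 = 2201590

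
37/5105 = 37/5105=0.01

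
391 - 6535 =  - 6144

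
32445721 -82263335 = - 49817614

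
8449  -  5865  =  2584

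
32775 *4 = 131100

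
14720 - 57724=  - 43004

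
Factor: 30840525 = 3^2*5^2 * 113^1*1213^1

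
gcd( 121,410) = 1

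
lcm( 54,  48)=432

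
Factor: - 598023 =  - 3^5*23^1*107^1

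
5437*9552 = 51934224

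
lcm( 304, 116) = 8816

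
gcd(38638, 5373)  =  1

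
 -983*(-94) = 92402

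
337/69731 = 337/69731 =0.00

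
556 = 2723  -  2167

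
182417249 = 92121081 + 90296168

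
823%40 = 23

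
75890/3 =75890/3  =  25296.67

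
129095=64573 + 64522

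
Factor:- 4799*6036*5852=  - 169513502928 = - 2^4*3^1*7^1*11^1*19^1*503^1*4799^1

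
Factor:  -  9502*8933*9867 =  - 2^1 *3^1 * 11^1 * 13^1*23^1*4751^1*8933^1 = -837524438322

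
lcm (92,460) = 460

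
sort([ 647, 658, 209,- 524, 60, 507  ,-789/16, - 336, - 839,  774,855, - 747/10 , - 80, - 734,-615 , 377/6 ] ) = [-839, - 734, - 615, - 524, - 336, - 80,-747/10 , - 789/16, 60, 377/6,209, 507,  647,658, 774, 855]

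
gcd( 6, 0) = 6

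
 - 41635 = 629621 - 671256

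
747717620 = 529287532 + 218430088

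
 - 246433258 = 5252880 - 251686138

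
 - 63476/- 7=9068 + 0/1 = 9068.00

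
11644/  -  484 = - 2911/121=- 24.06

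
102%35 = 32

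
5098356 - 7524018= - 2425662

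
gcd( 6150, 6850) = 50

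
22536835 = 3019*7465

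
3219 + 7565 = 10784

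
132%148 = 132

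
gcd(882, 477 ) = 9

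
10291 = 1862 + 8429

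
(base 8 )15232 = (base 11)5131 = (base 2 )1101010011010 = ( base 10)6810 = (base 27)996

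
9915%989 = 25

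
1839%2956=1839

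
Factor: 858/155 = 2^1*3^1*5^(-1)*11^1*13^1*31^(-1)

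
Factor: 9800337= 3^1*3266779^1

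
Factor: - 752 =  - 2^4*47^1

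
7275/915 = 485/61 = 7.95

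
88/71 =1 + 17/71 = 1.24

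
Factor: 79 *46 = 3634 = 2^1*23^1*79^1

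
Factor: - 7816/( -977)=2^3  =  8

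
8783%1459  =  29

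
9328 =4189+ 5139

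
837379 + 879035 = 1716414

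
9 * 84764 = 762876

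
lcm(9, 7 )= 63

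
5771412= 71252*81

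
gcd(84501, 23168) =1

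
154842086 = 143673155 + 11168931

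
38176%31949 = 6227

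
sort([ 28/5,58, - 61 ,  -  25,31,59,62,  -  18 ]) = [ - 61 , - 25, - 18,28/5,31, 58,59, 62] 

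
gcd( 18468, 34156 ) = 4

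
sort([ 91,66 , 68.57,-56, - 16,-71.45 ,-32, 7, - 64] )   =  [ - 71.45, - 64, - 56, - 32, - 16, 7,66,68.57,  91 ] 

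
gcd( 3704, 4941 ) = 1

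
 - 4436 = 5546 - 9982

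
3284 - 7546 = - 4262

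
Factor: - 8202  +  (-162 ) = -2^2*3^1*17^1*41^1 =- 8364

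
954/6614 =477/3307=0.14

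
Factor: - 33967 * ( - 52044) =2^2*3^1*4337^1 *33967^1 =1767778548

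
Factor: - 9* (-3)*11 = 3^3*11^1  =  297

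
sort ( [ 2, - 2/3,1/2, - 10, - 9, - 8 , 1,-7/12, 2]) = [  -  10, - 9,  -  8,-2/3, - 7/12,1/2,1, 2,2]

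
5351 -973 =4378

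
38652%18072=2508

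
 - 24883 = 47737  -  72620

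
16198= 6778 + 9420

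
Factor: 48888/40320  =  2^( - 4 ) * 5^(  -  1)*97^1 = 97/80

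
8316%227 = 144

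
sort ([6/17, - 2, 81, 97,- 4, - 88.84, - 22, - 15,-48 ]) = [ - 88.84, - 48,-22, - 15, - 4 ,  -  2, 6/17,81, 97 ]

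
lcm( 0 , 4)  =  0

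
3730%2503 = 1227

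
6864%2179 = 327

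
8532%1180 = 272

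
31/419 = 31/419 = 0.07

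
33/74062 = 33/74062  =  0.00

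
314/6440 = 157/3220 = 0.05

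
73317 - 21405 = 51912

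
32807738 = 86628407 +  - 53820669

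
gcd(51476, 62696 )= 68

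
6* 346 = 2076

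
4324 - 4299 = 25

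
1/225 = 1/225= 0.00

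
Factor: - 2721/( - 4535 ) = 3^1*5^ ( - 1) = 3/5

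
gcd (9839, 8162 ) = 1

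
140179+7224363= 7364542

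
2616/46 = 56 + 20/23 = 56.87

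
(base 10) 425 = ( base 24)hh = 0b110101001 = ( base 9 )522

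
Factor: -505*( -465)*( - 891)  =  -209229075 = - 3^5*5^2*11^1  *31^1*101^1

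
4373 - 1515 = 2858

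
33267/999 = 33 + 100/333 = 33.30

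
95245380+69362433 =164607813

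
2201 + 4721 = 6922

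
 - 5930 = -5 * 1186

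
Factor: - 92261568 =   -  2^6*3^1*7^1*19^1*3613^1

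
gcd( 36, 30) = 6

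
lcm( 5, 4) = 20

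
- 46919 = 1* (  -  46919)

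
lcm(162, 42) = 1134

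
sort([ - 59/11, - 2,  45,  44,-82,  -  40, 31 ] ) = [ - 82, - 40,  -  59/11,-2, 31, 44, 45]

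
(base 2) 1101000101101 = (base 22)DID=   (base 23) CF8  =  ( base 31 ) 6U5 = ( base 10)6701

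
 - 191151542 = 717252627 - 908404169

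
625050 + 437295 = 1062345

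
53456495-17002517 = 36453978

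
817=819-2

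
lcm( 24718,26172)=444924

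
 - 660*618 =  - 407880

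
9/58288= 9/58288 = 0.00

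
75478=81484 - 6006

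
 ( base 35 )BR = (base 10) 412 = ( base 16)19c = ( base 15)1C7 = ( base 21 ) jd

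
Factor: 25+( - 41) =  - 16=- 2^4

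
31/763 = 31/763 = 0.04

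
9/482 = 9/482= 0.02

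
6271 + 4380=10651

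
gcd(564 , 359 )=1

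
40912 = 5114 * 8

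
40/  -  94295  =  -1 +18851/18859 = - 0.00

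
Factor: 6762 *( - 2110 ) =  - 14267820=- 2^2*3^1 * 5^1 * 7^2*23^1*211^1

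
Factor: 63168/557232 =28/247 = 2^2*7^1* 13^(-1)*19^(-1)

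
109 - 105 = 4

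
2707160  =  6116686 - 3409526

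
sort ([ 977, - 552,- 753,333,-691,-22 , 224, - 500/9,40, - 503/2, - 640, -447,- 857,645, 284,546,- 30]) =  [  -  857,-753, - 691, - 640, - 552,-447, - 503/2, - 500/9, -30,-22,40,224,284, 333 , 546,  645  ,  977 ] 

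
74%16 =10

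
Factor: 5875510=2^1 * 5^1*587551^1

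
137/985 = 137/985 =0.14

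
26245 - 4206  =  22039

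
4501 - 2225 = 2276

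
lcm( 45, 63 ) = 315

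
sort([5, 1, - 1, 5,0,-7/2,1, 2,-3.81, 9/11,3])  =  [ - 3.81  , - 7/2, - 1,0, 9/11, 1,1, 2, 3,5 , 5 ] 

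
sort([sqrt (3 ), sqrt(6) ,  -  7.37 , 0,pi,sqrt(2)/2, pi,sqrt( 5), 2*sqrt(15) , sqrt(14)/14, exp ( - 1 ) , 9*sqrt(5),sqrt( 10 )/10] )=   [- 7.37, 0,sqrt( 14)/14,sqrt (10)/10,exp( - 1 ),sqrt( 2 )/2,sqrt(3),sqrt(5),sqrt(6), pi,pi,2*sqrt( 15),9*sqrt(5 )]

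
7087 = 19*373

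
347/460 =347/460 = 0.75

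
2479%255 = 184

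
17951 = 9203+8748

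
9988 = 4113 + 5875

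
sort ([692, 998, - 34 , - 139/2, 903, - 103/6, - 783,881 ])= [ - 783, - 139/2,-34, - 103/6,692 , 881,  903, 998]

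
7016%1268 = 676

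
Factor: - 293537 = -109^1*2693^1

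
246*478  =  117588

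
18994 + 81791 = 100785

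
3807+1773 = 5580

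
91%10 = 1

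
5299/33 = 5299/33  =  160.58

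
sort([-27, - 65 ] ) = [ - 65,-27 ]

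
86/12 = 43/6 = 7.17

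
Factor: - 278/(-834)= 1/3 = 3^( - 1) 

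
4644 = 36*129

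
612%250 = 112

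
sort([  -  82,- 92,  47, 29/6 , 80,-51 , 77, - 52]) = [  -  92, - 82 , - 52, - 51, 29/6, 47 , 77, 80]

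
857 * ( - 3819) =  - 3272883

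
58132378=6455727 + 51676651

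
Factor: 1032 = 2^3*3^1* 43^1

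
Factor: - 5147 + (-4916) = - 29^1*347^1 = -  10063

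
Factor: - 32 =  - 2^5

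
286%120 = 46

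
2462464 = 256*9619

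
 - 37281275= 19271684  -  56552959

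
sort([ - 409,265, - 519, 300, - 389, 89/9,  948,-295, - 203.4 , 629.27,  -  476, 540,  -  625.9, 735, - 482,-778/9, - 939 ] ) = [ - 939, - 625.9,  -  519,  -  482, - 476, - 409,-389 , -295,-203.4,  -  778/9,89/9,265, 300 , 540,  629.27,735,  948] 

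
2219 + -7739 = -5520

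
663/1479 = 13/29 = 0.45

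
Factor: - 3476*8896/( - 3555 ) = 391424/45= 2^8*3^(-2)*5^(-1 )*11^1* 139^1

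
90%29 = 3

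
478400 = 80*5980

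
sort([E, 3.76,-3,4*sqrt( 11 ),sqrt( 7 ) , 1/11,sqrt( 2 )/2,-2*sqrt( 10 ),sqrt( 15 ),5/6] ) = [- 2*sqrt( 10), - 3,1/11,  sqrt( 2 )/2, 5/6, sqrt(7),E, 3.76, sqrt ( 15), 4*sqrt( 11 ) ]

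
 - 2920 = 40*( - 73)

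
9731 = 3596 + 6135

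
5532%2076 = 1380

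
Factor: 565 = 5^1*113^1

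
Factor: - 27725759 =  - 17^1*1630927^1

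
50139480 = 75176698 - 25037218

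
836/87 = 836/87 = 9.61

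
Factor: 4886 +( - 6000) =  - 2^1*557^1  =  - 1114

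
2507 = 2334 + 173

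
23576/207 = 113 + 185/207 = 113.89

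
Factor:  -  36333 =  - 3^2*11^1* 367^1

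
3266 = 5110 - 1844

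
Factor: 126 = 2^1*3^2 * 7^1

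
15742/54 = 291 + 14/27 = 291.52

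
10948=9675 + 1273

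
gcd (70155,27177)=3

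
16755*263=4406565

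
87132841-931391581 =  - 844258740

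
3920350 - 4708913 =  - 788563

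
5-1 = 4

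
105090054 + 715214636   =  820304690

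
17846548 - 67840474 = - 49993926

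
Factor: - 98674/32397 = -2^1*3^( - 1 )*103^1*479^1*10799^(-1 )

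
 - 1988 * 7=  -  13916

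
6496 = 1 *6496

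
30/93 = 10/31  =  0.32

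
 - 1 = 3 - 4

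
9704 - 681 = 9023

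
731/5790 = 731/5790 = 0.13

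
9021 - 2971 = 6050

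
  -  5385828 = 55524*( - 97)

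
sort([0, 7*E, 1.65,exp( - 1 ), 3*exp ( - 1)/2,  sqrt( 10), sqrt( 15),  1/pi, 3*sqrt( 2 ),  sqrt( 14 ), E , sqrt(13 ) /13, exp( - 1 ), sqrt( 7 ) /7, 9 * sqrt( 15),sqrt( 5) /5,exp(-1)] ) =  [0, sqrt( 13 )/13, 1/pi, exp(  -  1),exp( - 1),exp( - 1),sqrt( 7 )/7, sqrt ( 5)/5, 3 * exp( - 1) /2, 1.65, E,  sqrt(10) , sqrt( 14) , sqrt(15 ),3*sqrt(2 ), 7 *E,  9*sqrt( 15)] 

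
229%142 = 87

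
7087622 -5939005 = 1148617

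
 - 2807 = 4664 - 7471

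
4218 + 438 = 4656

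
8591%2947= 2697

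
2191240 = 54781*40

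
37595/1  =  37595 = 37595.00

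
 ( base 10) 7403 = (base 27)a45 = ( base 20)ia3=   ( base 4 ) 1303223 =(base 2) 1110011101011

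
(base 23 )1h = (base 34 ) 16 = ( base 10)40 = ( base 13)31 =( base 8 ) 50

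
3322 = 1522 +1800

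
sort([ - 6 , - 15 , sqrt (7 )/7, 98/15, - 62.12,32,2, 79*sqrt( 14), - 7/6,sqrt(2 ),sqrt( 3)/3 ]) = [ - 62.12, - 15 , - 6 , - 7/6 , sqrt( 7 ) /7, sqrt( 3)/3, sqrt(2),  2,98/15,  32,79*sqrt( 14 )]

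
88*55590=4891920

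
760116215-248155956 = 511960259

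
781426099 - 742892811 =38533288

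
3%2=1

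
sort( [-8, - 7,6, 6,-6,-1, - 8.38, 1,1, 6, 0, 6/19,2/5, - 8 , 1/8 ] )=[ - 8.38,-8,  -  8, - 7 ,-6 , - 1, 0,  1/8 , 6/19, 2/5, 1, 1, 6, 6, 6 ]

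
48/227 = 48/227 = 0.21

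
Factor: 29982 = 2^1*3^1*19^1*263^1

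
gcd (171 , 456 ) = 57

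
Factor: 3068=2^2 * 13^1*59^1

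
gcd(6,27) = 3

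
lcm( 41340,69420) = 3679260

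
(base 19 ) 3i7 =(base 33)1AD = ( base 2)10110011000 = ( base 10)1432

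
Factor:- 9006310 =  - 2^1*5^1 * 167^1*5393^1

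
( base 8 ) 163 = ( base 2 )1110011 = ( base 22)55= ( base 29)3S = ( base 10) 115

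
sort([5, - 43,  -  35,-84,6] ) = [ - 84, - 43,-35 , 5 , 6]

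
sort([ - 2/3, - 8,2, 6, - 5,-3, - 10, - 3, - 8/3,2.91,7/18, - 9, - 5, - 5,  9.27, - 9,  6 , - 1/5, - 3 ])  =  [ - 10,  -  9, - 9, - 8, - 5, - 5, - 5, - 3, - 3, - 3, - 8/3, - 2/3, - 1/5, 7/18,2, 2.91,6,6,9.27 ]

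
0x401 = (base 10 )1025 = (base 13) 60B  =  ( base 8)2001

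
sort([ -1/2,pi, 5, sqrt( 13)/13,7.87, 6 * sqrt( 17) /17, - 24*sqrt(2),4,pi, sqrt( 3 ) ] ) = [  -  24*sqrt(  2), - 1/2, sqrt ( 13) /13,6*sqrt (17)/17, sqrt( 3), pi, pi , 4, 5, 7.87 ] 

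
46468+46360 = 92828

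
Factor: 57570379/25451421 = 3^ ( - 1 ) * 31^1*1857109^1*8483807^(- 1)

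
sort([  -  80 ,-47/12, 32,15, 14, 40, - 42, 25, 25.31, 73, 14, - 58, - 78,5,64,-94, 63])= [  -  94, - 80,-78,- 58, - 42, - 47/12, 5, 14, 14, 15,25,25.31,32, 40, 63, 64, 73 ] 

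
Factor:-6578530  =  -2^1*5^1*7^1*93979^1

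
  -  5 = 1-6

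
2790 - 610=2180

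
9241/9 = 9241/9 = 1026.78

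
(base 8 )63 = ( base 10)51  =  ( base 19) 2D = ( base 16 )33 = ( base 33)1I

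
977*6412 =6264524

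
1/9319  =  1/9319 = 0.00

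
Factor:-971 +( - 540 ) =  - 1511^1 = - 1511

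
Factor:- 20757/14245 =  - 3^1*5^( - 1) * 7^(-1 )*17^1 = - 51/35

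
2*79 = 158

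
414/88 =4 + 31/44=4.70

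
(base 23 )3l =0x5a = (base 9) 110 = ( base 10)90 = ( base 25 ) 3F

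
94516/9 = 94516/9 = 10501.78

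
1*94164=94164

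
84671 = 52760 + 31911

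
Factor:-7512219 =  -  3^2*11^1* 13^2 * 449^1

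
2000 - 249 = 1751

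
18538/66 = 280 + 29/33=280.88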